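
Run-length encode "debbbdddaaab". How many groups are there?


Input: debbbdddaaab
Scanning for consecutive runs:
  Group 1: 'd' x 1 (positions 0-0)
  Group 2: 'e' x 1 (positions 1-1)
  Group 3: 'b' x 3 (positions 2-4)
  Group 4: 'd' x 3 (positions 5-7)
  Group 5: 'a' x 3 (positions 8-10)
  Group 6: 'b' x 1 (positions 11-11)
Total groups: 6

6


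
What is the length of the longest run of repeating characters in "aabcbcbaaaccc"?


Input: "aabcbcbaaaccc"
Scanning for longest run:
  Position 1 ('a'): continues run of 'a', length=2
  Position 2 ('b'): new char, reset run to 1
  Position 3 ('c'): new char, reset run to 1
  Position 4 ('b'): new char, reset run to 1
  Position 5 ('c'): new char, reset run to 1
  Position 6 ('b'): new char, reset run to 1
  Position 7 ('a'): new char, reset run to 1
  Position 8 ('a'): continues run of 'a', length=2
  Position 9 ('a'): continues run of 'a', length=3
  Position 10 ('c'): new char, reset run to 1
  Position 11 ('c'): continues run of 'c', length=2
  Position 12 ('c'): continues run of 'c', length=3
Longest run: 'a' with length 3

3


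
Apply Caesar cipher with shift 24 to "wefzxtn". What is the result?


Caesar cipher: shift "wefzxtn" by 24
  'w' (pos 22) + 24 = pos 20 = 'u'
  'e' (pos 4) + 24 = pos 2 = 'c'
  'f' (pos 5) + 24 = pos 3 = 'd'
  'z' (pos 25) + 24 = pos 23 = 'x'
  'x' (pos 23) + 24 = pos 21 = 'v'
  't' (pos 19) + 24 = pos 17 = 'r'
  'n' (pos 13) + 24 = pos 11 = 'l'
Result: ucdxvrl

ucdxvrl


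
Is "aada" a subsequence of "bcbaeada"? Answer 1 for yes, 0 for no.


Check if "aada" is a subsequence of "bcbaeada"
Greedy scan:
  Position 0 ('b'): no match needed
  Position 1 ('c'): no match needed
  Position 2 ('b'): no match needed
  Position 3 ('a'): matches sub[0] = 'a'
  Position 4 ('e'): no match needed
  Position 5 ('a'): matches sub[1] = 'a'
  Position 6 ('d'): matches sub[2] = 'd'
  Position 7 ('a'): matches sub[3] = 'a'
All 4 characters matched => is a subsequence

1


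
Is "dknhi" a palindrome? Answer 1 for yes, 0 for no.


Input: dknhi
Reversed: ihnkd
  Compare pos 0 ('d') with pos 4 ('i'): MISMATCH
  Compare pos 1 ('k') with pos 3 ('h'): MISMATCH
Result: not a palindrome

0


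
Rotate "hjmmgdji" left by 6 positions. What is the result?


Input: "hjmmgdji", rotate left by 6
First 6 characters: "hjmmgd"
Remaining characters: "ji"
Concatenate remaining + first: "ji" + "hjmmgd" = "jihjmmgd"

jihjmmgd


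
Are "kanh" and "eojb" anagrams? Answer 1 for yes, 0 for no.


Strings: "kanh", "eojb"
Sorted first:  ahkn
Sorted second: bejo
Differ at position 0: 'a' vs 'b' => not anagrams

0


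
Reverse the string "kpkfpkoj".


Input: kpkfpkoj
Reading characters right to left:
  Position 7: 'j'
  Position 6: 'o'
  Position 5: 'k'
  Position 4: 'p'
  Position 3: 'f'
  Position 2: 'k'
  Position 1: 'p'
  Position 0: 'k'
Reversed: jokpfkpk

jokpfkpk


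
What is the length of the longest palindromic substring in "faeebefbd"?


Input: "faeebefbd"
Checking substrings for palindromes:
  [3:6] "ebe" (len 3) => palindrome
  [2:4] "ee" (len 2) => palindrome
Longest palindromic substring: "ebe" with length 3

3


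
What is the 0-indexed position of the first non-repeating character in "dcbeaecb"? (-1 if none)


Input: dcbeaecb
Character frequencies:
  'a': 1
  'b': 2
  'c': 2
  'd': 1
  'e': 2
Scanning left to right for freq == 1:
  Position 0 ('d'): unique! => answer = 0

0


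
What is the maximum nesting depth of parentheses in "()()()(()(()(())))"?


Input: "()()()(()(()(())))"
Tracking depth:
  Position 0 '(': depth becomes 1
  Position 1 ')': depth becomes 0
  Position 2 '(': depth becomes 1
  Position 3 ')': depth becomes 0
  Position 4 '(': depth becomes 1
  Position 5 ')': depth becomes 0
  Position 6 '(': depth becomes 1
  Position 7 '(': depth becomes 2
  Position 8 ')': depth becomes 1
  Position 9 '(': depth becomes 2
  Position 10 '(': depth becomes 3
  Position 11 ')': depth becomes 2
  Position 12 '(': depth becomes 3
  Position 13 '(': depth becomes 4
  Position 14 ')': depth becomes 3
  Position 15 ')': depth becomes 2
  Position 16 ')': depth becomes 1
  Position 17 ')': depth becomes 0
Maximum depth reached: 4

4


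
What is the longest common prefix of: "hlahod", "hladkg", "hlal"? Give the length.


Words: hlahod, hladkg, hlal
  Position 0: all 'h' => match
  Position 1: all 'l' => match
  Position 2: all 'a' => match
  Position 3: ('h', 'd', 'l') => mismatch, stop
LCP = "hla" (length 3)

3


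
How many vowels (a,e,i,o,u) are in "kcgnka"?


Input: kcgnka
Checking each character:
  'k' at position 0: consonant
  'c' at position 1: consonant
  'g' at position 2: consonant
  'n' at position 3: consonant
  'k' at position 4: consonant
  'a' at position 5: vowel (running total: 1)
Total vowels: 1

1


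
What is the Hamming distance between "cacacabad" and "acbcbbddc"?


Comparing "cacacabad" and "acbcbbddc" position by position:
  Position 0: 'c' vs 'a' => differ
  Position 1: 'a' vs 'c' => differ
  Position 2: 'c' vs 'b' => differ
  Position 3: 'a' vs 'c' => differ
  Position 4: 'c' vs 'b' => differ
  Position 5: 'a' vs 'b' => differ
  Position 6: 'b' vs 'd' => differ
  Position 7: 'a' vs 'd' => differ
  Position 8: 'd' vs 'c' => differ
Total differences (Hamming distance): 9

9


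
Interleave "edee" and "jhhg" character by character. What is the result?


Interleaving "edee" and "jhhg":
  Position 0: 'e' from first, 'j' from second => "ej"
  Position 1: 'd' from first, 'h' from second => "dh"
  Position 2: 'e' from first, 'h' from second => "eh"
  Position 3: 'e' from first, 'g' from second => "eg"
Result: ejdheheg

ejdheheg


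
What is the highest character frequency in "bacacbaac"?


Input: bacacbaac
Character counts:
  'a': 4
  'b': 2
  'c': 3
Maximum frequency: 4

4


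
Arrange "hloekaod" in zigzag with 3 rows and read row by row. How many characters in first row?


Zigzag "hloekaod" into 3 rows:
Placing characters:
  'h' => row 0
  'l' => row 1
  'o' => row 2
  'e' => row 1
  'k' => row 0
  'a' => row 1
  'o' => row 2
  'd' => row 1
Rows:
  Row 0: "hk"
  Row 1: "lead"
  Row 2: "oo"
First row length: 2

2


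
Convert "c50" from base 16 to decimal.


Input: "c50" in base 16
Positional expansion:
  Digit 'c' (value 12) x 16^2 = 3072
  Digit '5' (value 5) x 16^1 = 80
  Digit '0' (value 0) x 16^0 = 0
Sum = 3152

3152


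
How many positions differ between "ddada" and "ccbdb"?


Comparing "ddada" and "ccbdb" position by position:
  Position 0: 'd' vs 'c' => DIFFER
  Position 1: 'd' vs 'c' => DIFFER
  Position 2: 'a' vs 'b' => DIFFER
  Position 3: 'd' vs 'd' => same
  Position 4: 'a' vs 'b' => DIFFER
Positions that differ: 4

4


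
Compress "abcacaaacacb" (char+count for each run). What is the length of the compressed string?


Input: abcacaaacacb
Runs:
  'a' x 1 => "a1"
  'b' x 1 => "b1"
  'c' x 1 => "c1"
  'a' x 1 => "a1"
  'c' x 1 => "c1"
  'a' x 3 => "a3"
  'c' x 1 => "c1"
  'a' x 1 => "a1"
  'c' x 1 => "c1"
  'b' x 1 => "b1"
Compressed: "a1b1c1a1c1a3c1a1c1b1"
Compressed length: 20

20


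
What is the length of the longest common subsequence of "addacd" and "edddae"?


LCS of "addacd" and "edddae"
DP table:
           e    d    d    d    a    e
      0    0    0    0    0    0    0
  a   0    0    0    0    0    1    1
  d   0    0    1    1    1    1    1
  d   0    0    1    2    2    2    2
  a   0    0    1    2    2    3    3
  c   0    0    1    2    2    3    3
  d   0    0    1    2    3    3    3
LCS length = dp[6][6] = 3

3


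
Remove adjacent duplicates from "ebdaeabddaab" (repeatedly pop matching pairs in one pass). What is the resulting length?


Input: ebdaeabddaab
Stack-based adjacent duplicate removal:
  Read 'e': push. Stack: e
  Read 'b': push. Stack: eb
  Read 'd': push. Stack: ebd
  Read 'a': push. Stack: ebda
  Read 'e': push. Stack: ebdae
  Read 'a': push. Stack: ebdaea
  Read 'b': push. Stack: ebdaeab
  Read 'd': push. Stack: ebdaeabd
  Read 'd': matches stack top 'd' => pop. Stack: ebdaeab
  Read 'a': push. Stack: ebdaeaba
  Read 'a': matches stack top 'a' => pop. Stack: ebdaeab
  Read 'b': matches stack top 'b' => pop. Stack: ebdaea
Final stack: "ebdaea" (length 6)

6


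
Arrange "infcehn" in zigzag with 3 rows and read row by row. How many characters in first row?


Zigzag "infcehn" into 3 rows:
Placing characters:
  'i' => row 0
  'n' => row 1
  'f' => row 2
  'c' => row 1
  'e' => row 0
  'h' => row 1
  'n' => row 2
Rows:
  Row 0: "ie"
  Row 1: "nch"
  Row 2: "fn"
First row length: 2

2


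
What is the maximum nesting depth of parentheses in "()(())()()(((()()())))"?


Input: "()(())()()(((()()())))"
Tracking depth:
  Position 0 '(': depth becomes 1
  Position 1 ')': depth becomes 0
  Position 2 '(': depth becomes 1
  Position 3 '(': depth becomes 2
  Position 4 ')': depth becomes 1
  Position 5 ')': depth becomes 0
  Position 6 '(': depth becomes 1
  Position 7 ')': depth becomes 0
  Position 8 '(': depth becomes 1
  Position 9 ')': depth becomes 0
  Position 10 '(': depth becomes 1
  Position 11 '(': depth becomes 2
  Position 12 '(': depth becomes 3
  Position 13 '(': depth becomes 4
  Position 14 ')': depth becomes 3
  Position 15 '(': depth becomes 4
  Position 16 ')': depth becomes 3
  Position 17 '(': depth becomes 4
  Position 18 ')': depth becomes 3
  Position 19 ')': depth becomes 2
  Position 20 ')': depth becomes 1
  Position 21 ')': depth becomes 0
Maximum depth reached: 4

4


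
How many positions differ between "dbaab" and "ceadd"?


Comparing "dbaab" and "ceadd" position by position:
  Position 0: 'd' vs 'c' => DIFFER
  Position 1: 'b' vs 'e' => DIFFER
  Position 2: 'a' vs 'a' => same
  Position 3: 'a' vs 'd' => DIFFER
  Position 4: 'b' vs 'd' => DIFFER
Positions that differ: 4

4


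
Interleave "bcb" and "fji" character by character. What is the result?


Interleaving "bcb" and "fji":
  Position 0: 'b' from first, 'f' from second => "bf"
  Position 1: 'c' from first, 'j' from second => "cj"
  Position 2: 'b' from first, 'i' from second => "bi"
Result: bfcjbi

bfcjbi


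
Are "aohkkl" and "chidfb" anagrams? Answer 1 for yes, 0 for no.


Strings: "aohkkl", "chidfb"
Sorted first:  ahkklo
Sorted second: bcdfhi
Differ at position 0: 'a' vs 'b' => not anagrams

0


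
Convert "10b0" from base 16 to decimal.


Input: "10b0" in base 16
Positional expansion:
  Digit '1' (value 1) x 16^3 = 4096
  Digit '0' (value 0) x 16^2 = 0
  Digit 'b' (value 11) x 16^1 = 176
  Digit '0' (value 0) x 16^0 = 0
Sum = 4272

4272


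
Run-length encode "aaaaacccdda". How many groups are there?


Input: aaaaacccdda
Scanning for consecutive runs:
  Group 1: 'a' x 5 (positions 0-4)
  Group 2: 'c' x 3 (positions 5-7)
  Group 3: 'd' x 2 (positions 8-9)
  Group 4: 'a' x 1 (positions 10-10)
Total groups: 4

4


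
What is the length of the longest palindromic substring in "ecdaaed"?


Input: "ecdaaed"
Checking substrings for palindromes:
  [3:5] "aa" (len 2) => palindrome
Longest palindromic substring: "aa" with length 2

2


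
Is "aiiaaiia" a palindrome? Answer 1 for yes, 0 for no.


Input: aiiaaiia
Reversed: aiiaaiia
  Compare pos 0 ('a') with pos 7 ('a'): match
  Compare pos 1 ('i') with pos 6 ('i'): match
  Compare pos 2 ('i') with pos 5 ('i'): match
  Compare pos 3 ('a') with pos 4 ('a'): match
Result: palindrome

1


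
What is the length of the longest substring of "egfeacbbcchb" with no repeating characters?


Input: "egfeacbbcchb"
Sliding window (track last position of each char):
  Position 0 ('e'): window [0,0] length 1 -- new best
  Position 1 ('g'): window [0,1] length 2 -- new best
  Position 2 ('f'): window [0,2] length 3 -- new best
  Position 3 ('e'): repeat (last at 0), move window start to 1
  Position 3 ('e'): window [1,3] length 3
  Position 4 ('a'): window [1,4] length 4 -- new best
  Position 5 ('c'): window [1,5] length 5 -- new best
  Position 6 ('b'): window [1,6] length 6 -- new best
  Position 7 ('b'): repeat (last at 6), move window start to 7
  Position 7 ('b'): window [7,7] length 1
  Position 8 ('c'): window [7,8] length 2
  Position 9 ('c'): repeat (last at 8), move window start to 9
  Position 9 ('c'): window [9,9] length 1
  Position 10 ('h'): window [9,10] length 2
  Position 11 ('b'): window [9,11] length 3
Longest substring with no repeats: "gfeacb" with length 6

6


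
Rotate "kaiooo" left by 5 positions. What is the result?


Input: "kaiooo", rotate left by 5
First 5 characters: "kaioo"
Remaining characters: "o"
Concatenate remaining + first: "o" + "kaioo" = "okaioo"

okaioo


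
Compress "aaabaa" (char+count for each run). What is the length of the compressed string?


Input: aaabaa
Runs:
  'a' x 3 => "a3"
  'b' x 1 => "b1"
  'a' x 2 => "a2"
Compressed: "a3b1a2"
Compressed length: 6

6


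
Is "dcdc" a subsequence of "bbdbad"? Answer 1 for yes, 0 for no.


Check if "dcdc" is a subsequence of "bbdbad"
Greedy scan:
  Position 0 ('b'): no match needed
  Position 1 ('b'): no match needed
  Position 2 ('d'): matches sub[0] = 'd'
  Position 3 ('b'): no match needed
  Position 4 ('a'): no match needed
  Position 5 ('d'): no match needed
Only matched 1/4 characters => not a subsequence

0


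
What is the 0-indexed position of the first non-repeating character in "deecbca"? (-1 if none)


Input: deecbca
Character frequencies:
  'a': 1
  'b': 1
  'c': 2
  'd': 1
  'e': 2
Scanning left to right for freq == 1:
  Position 0 ('d'): unique! => answer = 0

0


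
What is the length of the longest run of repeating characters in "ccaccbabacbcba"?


Input: "ccaccbabacbcba"
Scanning for longest run:
  Position 1 ('c'): continues run of 'c', length=2
  Position 2 ('a'): new char, reset run to 1
  Position 3 ('c'): new char, reset run to 1
  Position 4 ('c'): continues run of 'c', length=2
  Position 5 ('b'): new char, reset run to 1
  Position 6 ('a'): new char, reset run to 1
  Position 7 ('b'): new char, reset run to 1
  Position 8 ('a'): new char, reset run to 1
  Position 9 ('c'): new char, reset run to 1
  Position 10 ('b'): new char, reset run to 1
  Position 11 ('c'): new char, reset run to 1
  Position 12 ('b'): new char, reset run to 1
  Position 13 ('a'): new char, reset run to 1
Longest run: 'c' with length 2

2


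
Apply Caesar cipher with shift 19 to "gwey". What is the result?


Caesar cipher: shift "gwey" by 19
  'g' (pos 6) + 19 = pos 25 = 'z'
  'w' (pos 22) + 19 = pos 15 = 'p'
  'e' (pos 4) + 19 = pos 23 = 'x'
  'y' (pos 24) + 19 = pos 17 = 'r'
Result: zpxr

zpxr


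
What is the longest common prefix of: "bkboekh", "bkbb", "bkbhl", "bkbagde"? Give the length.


Words: bkboekh, bkbb, bkbhl, bkbagde
  Position 0: all 'b' => match
  Position 1: all 'k' => match
  Position 2: all 'b' => match
  Position 3: ('o', 'b', 'h', 'a') => mismatch, stop
LCP = "bkb" (length 3)

3


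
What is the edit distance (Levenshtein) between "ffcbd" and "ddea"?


Computing edit distance: "ffcbd" -> "ddea"
DP table:
           d    d    e    a
      0    1    2    3    4
  f   1    1    2    3    4
  f   2    2    2    3    4
  c   3    3    3    3    4
  b   4    4    4    4    4
  d   5    4    4    5    5
Edit distance = dp[5][4] = 5

5


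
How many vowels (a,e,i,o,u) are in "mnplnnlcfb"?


Input: mnplnnlcfb
Checking each character:
  'm' at position 0: consonant
  'n' at position 1: consonant
  'p' at position 2: consonant
  'l' at position 3: consonant
  'n' at position 4: consonant
  'n' at position 5: consonant
  'l' at position 6: consonant
  'c' at position 7: consonant
  'f' at position 8: consonant
  'b' at position 9: consonant
Total vowels: 0

0


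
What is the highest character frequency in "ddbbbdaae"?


Input: ddbbbdaae
Character counts:
  'a': 2
  'b': 3
  'd': 3
  'e': 1
Maximum frequency: 3

3


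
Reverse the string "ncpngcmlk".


Input: ncpngcmlk
Reading characters right to left:
  Position 8: 'k'
  Position 7: 'l'
  Position 6: 'm'
  Position 5: 'c'
  Position 4: 'g'
  Position 3: 'n'
  Position 2: 'p'
  Position 1: 'c'
  Position 0: 'n'
Reversed: klmcgnpcn

klmcgnpcn


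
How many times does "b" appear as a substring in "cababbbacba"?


Searching for "b" in "cababbbacba"
Scanning each position:
  Position 0: "c" => no
  Position 1: "a" => no
  Position 2: "b" => MATCH
  Position 3: "a" => no
  Position 4: "b" => MATCH
  Position 5: "b" => MATCH
  Position 6: "b" => MATCH
  Position 7: "a" => no
  Position 8: "c" => no
  Position 9: "b" => MATCH
  Position 10: "a" => no
Total occurrences: 5

5


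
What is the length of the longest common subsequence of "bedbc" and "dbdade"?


LCS of "bedbc" and "dbdade"
DP table:
           d    b    d    a    d    e
      0    0    0    0    0    0    0
  b   0    0    1    1    1    1    1
  e   0    0    1    1    1    1    2
  d   0    1    1    2    2    2    2
  b   0    1    2    2    2    2    2
  c   0    1    2    2    2    2    2
LCS length = dp[5][6] = 2

2


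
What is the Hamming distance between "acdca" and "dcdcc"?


Comparing "acdca" and "dcdcc" position by position:
  Position 0: 'a' vs 'd' => differ
  Position 1: 'c' vs 'c' => same
  Position 2: 'd' vs 'd' => same
  Position 3: 'c' vs 'c' => same
  Position 4: 'a' vs 'c' => differ
Total differences (Hamming distance): 2

2


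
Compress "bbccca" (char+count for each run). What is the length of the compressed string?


Input: bbccca
Runs:
  'b' x 2 => "b2"
  'c' x 3 => "c3"
  'a' x 1 => "a1"
Compressed: "b2c3a1"
Compressed length: 6

6


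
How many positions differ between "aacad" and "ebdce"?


Comparing "aacad" and "ebdce" position by position:
  Position 0: 'a' vs 'e' => DIFFER
  Position 1: 'a' vs 'b' => DIFFER
  Position 2: 'c' vs 'd' => DIFFER
  Position 3: 'a' vs 'c' => DIFFER
  Position 4: 'd' vs 'e' => DIFFER
Positions that differ: 5

5


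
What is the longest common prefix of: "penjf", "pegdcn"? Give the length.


Words: penjf, pegdcn
  Position 0: all 'p' => match
  Position 1: all 'e' => match
  Position 2: ('n', 'g') => mismatch, stop
LCP = "pe" (length 2)

2


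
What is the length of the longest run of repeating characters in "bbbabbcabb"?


Input: "bbbabbcabb"
Scanning for longest run:
  Position 1 ('b'): continues run of 'b', length=2
  Position 2 ('b'): continues run of 'b', length=3
  Position 3 ('a'): new char, reset run to 1
  Position 4 ('b'): new char, reset run to 1
  Position 5 ('b'): continues run of 'b', length=2
  Position 6 ('c'): new char, reset run to 1
  Position 7 ('a'): new char, reset run to 1
  Position 8 ('b'): new char, reset run to 1
  Position 9 ('b'): continues run of 'b', length=2
Longest run: 'b' with length 3

3


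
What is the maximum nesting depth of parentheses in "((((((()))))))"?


Input: "((((((()))))))"
Tracking depth:
  Position 0 '(': depth becomes 1
  Position 1 '(': depth becomes 2
  Position 2 '(': depth becomes 3
  Position 3 '(': depth becomes 4
  Position 4 '(': depth becomes 5
  Position 5 '(': depth becomes 6
  Position 6 '(': depth becomes 7
  Position 7 ')': depth becomes 6
  Position 8 ')': depth becomes 5
  Position 9 ')': depth becomes 4
  Position 10 ')': depth becomes 3
  Position 11 ')': depth becomes 2
  Position 12 ')': depth becomes 1
  Position 13 ')': depth becomes 0
Maximum depth reached: 7

7


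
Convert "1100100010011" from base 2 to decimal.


Input: "1100100010011" in base 2
Positional expansion:
  Digit '1' (value 1) x 2^12 = 4096
  Digit '1' (value 1) x 2^11 = 2048
  Digit '0' (value 0) x 2^10 = 0
  Digit '0' (value 0) x 2^9 = 0
  Digit '1' (value 1) x 2^8 = 256
  Digit '0' (value 0) x 2^7 = 0
  Digit '0' (value 0) x 2^6 = 0
  Digit '0' (value 0) x 2^5 = 0
  Digit '1' (value 1) x 2^4 = 16
  Digit '0' (value 0) x 2^3 = 0
  Digit '0' (value 0) x 2^2 = 0
  Digit '1' (value 1) x 2^1 = 2
  Digit '1' (value 1) x 2^0 = 1
Sum = 6419

6419


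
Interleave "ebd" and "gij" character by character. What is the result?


Interleaving "ebd" and "gij":
  Position 0: 'e' from first, 'g' from second => "eg"
  Position 1: 'b' from first, 'i' from second => "bi"
  Position 2: 'd' from first, 'j' from second => "dj"
Result: egbidj

egbidj


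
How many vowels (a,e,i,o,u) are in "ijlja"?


Input: ijlja
Checking each character:
  'i' at position 0: vowel (running total: 1)
  'j' at position 1: consonant
  'l' at position 2: consonant
  'j' at position 3: consonant
  'a' at position 4: vowel (running total: 2)
Total vowels: 2

2


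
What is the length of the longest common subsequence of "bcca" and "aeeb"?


LCS of "bcca" and "aeeb"
DP table:
           a    e    e    b
      0    0    0    0    0
  b   0    0    0    0    1
  c   0    0    0    0    1
  c   0    0    0    0    1
  a   0    1    1    1    1
LCS length = dp[4][4] = 1

1


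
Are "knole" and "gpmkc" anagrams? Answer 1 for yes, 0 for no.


Strings: "knole", "gpmkc"
Sorted first:  eklno
Sorted second: cgkmp
Differ at position 0: 'e' vs 'c' => not anagrams

0


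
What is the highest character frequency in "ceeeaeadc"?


Input: ceeeaeadc
Character counts:
  'a': 2
  'c': 2
  'd': 1
  'e': 4
Maximum frequency: 4

4


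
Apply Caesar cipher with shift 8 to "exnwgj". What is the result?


Caesar cipher: shift "exnwgj" by 8
  'e' (pos 4) + 8 = pos 12 = 'm'
  'x' (pos 23) + 8 = pos 5 = 'f'
  'n' (pos 13) + 8 = pos 21 = 'v'
  'w' (pos 22) + 8 = pos 4 = 'e'
  'g' (pos 6) + 8 = pos 14 = 'o'
  'j' (pos 9) + 8 = pos 17 = 'r'
Result: mfveor

mfveor


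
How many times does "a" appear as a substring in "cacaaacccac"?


Searching for "a" in "cacaaacccac"
Scanning each position:
  Position 0: "c" => no
  Position 1: "a" => MATCH
  Position 2: "c" => no
  Position 3: "a" => MATCH
  Position 4: "a" => MATCH
  Position 5: "a" => MATCH
  Position 6: "c" => no
  Position 7: "c" => no
  Position 8: "c" => no
  Position 9: "a" => MATCH
  Position 10: "c" => no
Total occurrences: 5

5


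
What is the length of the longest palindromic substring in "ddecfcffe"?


Input: "ddecfcffe"
Checking substrings for palindromes:
  [3:6] "cfc" (len 3) => palindrome
  [4:7] "fcf" (len 3) => palindrome
  [0:2] "dd" (len 2) => palindrome
  [6:8] "ff" (len 2) => palindrome
Longest palindromic substring: "cfc" with length 3

3


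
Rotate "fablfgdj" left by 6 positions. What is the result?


Input: "fablfgdj", rotate left by 6
First 6 characters: "fablfg"
Remaining characters: "dj"
Concatenate remaining + first: "dj" + "fablfg" = "djfablfg"

djfablfg


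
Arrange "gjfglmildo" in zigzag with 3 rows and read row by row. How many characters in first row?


Zigzag "gjfglmildo" into 3 rows:
Placing characters:
  'g' => row 0
  'j' => row 1
  'f' => row 2
  'g' => row 1
  'l' => row 0
  'm' => row 1
  'i' => row 2
  'l' => row 1
  'd' => row 0
  'o' => row 1
Rows:
  Row 0: "gld"
  Row 1: "jgmlo"
  Row 2: "fi"
First row length: 3

3


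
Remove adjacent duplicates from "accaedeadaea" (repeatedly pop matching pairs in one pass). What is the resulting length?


Input: accaedeadaea
Stack-based adjacent duplicate removal:
  Read 'a': push. Stack: a
  Read 'c': push. Stack: ac
  Read 'c': matches stack top 'c' => pop. Stack: a
  Read 'a': matches stack top 'a' => pop. Stack: (empty)
  Read 'e': push. Stack: e
  Read 'd': push. Stack: ed
  Read 'e': push. Stack: ede
  Read 'a': push. Stack: edea
  Read 'd': push. Stack: edead
  Read 'a': push. Stack: edeada
  Read 'e': push. Stack: edeadae
  Read 'a': push. Stack: edeadaea
Final stack: "edeadaea" (length 8)

8


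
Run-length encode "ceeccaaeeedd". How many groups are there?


Input: ceeccaaeeedd
Scanning for consecutive runs:
  Group 1: 'c' x 1 (positions 0-0)
  Group 2: 'e' x 2 (positions 1-2)
  Group 3: 'c' x 2 (positions 3-4)
  Group 4: 'a' x 2 (positions 5-6)
  Group 5: 'e' x 3 (positions 7-9)
  Group 6: 'd' x 2 (positions 10-11)
Total groups: 6

6


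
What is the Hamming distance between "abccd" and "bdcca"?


Comparing "abccd" and "bdcca" position by position:
  Position 0: 'a' vs 'b' => differ
  Position 1: 'b' vs 'd' => differ
  Position 2: 'c' vs 'c' => same
  Position 3: 'c' vs 'c' => same
  Position 4: 'd' vs 'a' => differ
Total differences (Hamming distance): 3

3


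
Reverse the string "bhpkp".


Input: bhpkp
Reading characters right to left:
  Position 4: 'p'
  Position 3: 'k'
  Position 2: 'p'
  Position 1: 'h'
  Position 0: 'b'
Reversed: pkphb

pkphb


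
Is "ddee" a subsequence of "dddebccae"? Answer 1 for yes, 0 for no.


Check if "ddee" is a subsequence of "dddebccae"
Greedy scan:
  Position 0 ('d'): matches sub[0] = 'd'
  Position 1 ('d'): matches sub[1] = 'd'
  Position 2 ('d'): no match needed
  Position 3 ('e'): matches sub[2] = 'e'
  Position 4 ('b'): no match needed
  Position 5 ('c'): no match needed
  Position 6 ('c'): no match needed
  Position 7 ('a'): no match needed
  Position 8 ('e'): matches sub[3] = 'e'
All 4 characters matched => is a subsequence

1


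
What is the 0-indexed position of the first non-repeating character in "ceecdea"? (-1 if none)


Input: ceecdea
Character frequencies:
  'a': 1
  'c': 2
  'd': 1
  'e': 3
Scanning left to right for freq == 1:
  Position 0 ('c'): freq=2, skip
  Position 1 ('e'): freq=3, skip
  Position 2 ('e'): freq=3, skip
  Position 3 ('c'): freq=2, skip
  Position 4 ('d'): unique! => answer = 4

4


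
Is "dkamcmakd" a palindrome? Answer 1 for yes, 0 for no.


Input: dkamcmakd
Reversed: dkamcmakd
  Compare pos 0 ('d') with pos 8 ('d'): match
  Compare pos 1 ('k') with pos 7 ('k'): match
  Compare pos 2 ('a') with pos 6 ('a'): match
  Compare pos 3 ('m') with pos 5 ('m'): match
Result: palindrome

1


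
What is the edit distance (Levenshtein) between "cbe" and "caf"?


Computing edit distance: "cbe" -> "caf"
DP table:
           c    a    f
      0    1    2    3
  c   1    0    1    2
  b   2    1    1    2
  e   3    2    2    2
Edit distance = dp[3][3] = 2

2


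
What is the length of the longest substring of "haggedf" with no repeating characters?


Input: "haggedf"
Sliding window (track last position of each char):
  Position 0 ('h'): window [0,0] length 1 -- new best
  Position 1 ('a'): window [0,1] length 2 -- new best
  Position 2 ('g'): window [0,2] length 3 -- new best
  Position 3 ('g'): repeat (last at 2), move window start to 3
  Position 3 ('g'): window [3,3] length 1
  Position 4 ('e'): window [3,4] length 2
  Position 5 ('d'): window [3,5] length 3
  Position 6 ('f'): window [3,6] length 4 -- new best
Longest substring with no repeats: "gedf" with length 4

4


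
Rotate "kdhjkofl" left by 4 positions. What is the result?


Input: "kdhjkofl", rotate left by 4
First 4 characters: "kdhj"
Remaining characters: "kofl"
Concatenate remaining + first: "kofl" + "kdhj" = "koflkdhj"

koflkdhj


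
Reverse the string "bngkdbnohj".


Input: bngkdbnohj
Reading characters right to left:
  Position 9: 'j'
  Position 8: 'h'
  Position 7: 'o'
  Position 6: 'n'
  Position 5: 'b'
  Position 4: 'd'
  Position 3: 'k'
  Position 2: 'g'
  Position 1: 'n'
  Position 0: 'b'
Reversed: jhonbdkgnb

jhonbdkgnb


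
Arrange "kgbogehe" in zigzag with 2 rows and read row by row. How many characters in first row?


Zigzag "kgbogehe" into 2 rows:
Placing characters:
  'k' => row 0
  'g' => row 1
  'b' => row 0
  'o' => row 1
  'g' => row 0
  'e' => row 1
  'h' => row 0
  'e' => row 1
Rows:
  Row 0: "kbgh"
  Row 1: "goee"
First row length: 4

4


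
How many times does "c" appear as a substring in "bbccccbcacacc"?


Searching for "c" in "bbccccbcacacc"
Scanning each position:
  Position 0: "b" => no
  Position 1: "b" => no
  Position 2: "c" => MATCH
  Position 3: "c" => MATCH
  Position 4: "c" => MATCH
  Position 5: "c" => MATCH
  Position 6: "b" => no
  Position 7: "c" => MATCH
  Position 8: "a" => no
  Position 9: "c" => MATCH
  Position 10: "a" => no
  Position 11: "c" => MATCH
  Position 12: "c" => MATCH
Total occurrences: 8

8


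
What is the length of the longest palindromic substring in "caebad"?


Input: "caebad"
Checking substrings for palindromes:
  No multi-char palindromic substrings found
Longest palindromic substring: "c" with length 1

1


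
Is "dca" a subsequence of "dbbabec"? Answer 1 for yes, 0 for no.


Check if "dca" is a subsequence of "dbbabec"
Greedy scan:
  Position 0 ('d'): matches sub[0] = 'd'
  Position 1 ('b'): no match needed
  Position 2 ('b'): no match needed
  Position 3 ('a'): no match needed
  Position 4 ('b'): no match needed
  Position 5 ('e'): no match needed
  Position 6 ('c'): matches sub[1] = 'c'
Only matched 2/3 characters => not a subsequence

0


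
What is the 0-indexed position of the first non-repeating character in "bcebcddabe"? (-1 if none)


Input: bcebcddabe
Character frequencies:
  'a': 1
  'b': 3
  'c': 2
  'd': 2
  'e': 2
Scanning left to right for freq == 1:
  Position 0 ('b'): freq=3, skip
  Position 1 ('c'): freq=2, skip
  Position 2 ('e'): freq=2, skip
  Position 3 ('b'): freq=3, skip
  Position 4 ('c'): freq=2, skip
  Position 5 ('d'): freq=2, skip
  Position 6 ('d'): freq=2, skip
  Position 7 ('a'): unique! => answer = 7

7


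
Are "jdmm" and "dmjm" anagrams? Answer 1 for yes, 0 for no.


Strings: "jdmm", "dmjm"
Sorted first:  djmm
Sorted second: djmm
Sorted forms match => anagrams

1


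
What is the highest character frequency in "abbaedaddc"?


Input: abbaedaddc
Character counts:
  'a': 3
  'b': 2
  'c': 1
  'd': 3
  'e': 1
Maximum frequency: 3

3


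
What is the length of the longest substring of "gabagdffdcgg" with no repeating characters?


Input: "gabagdffdcgg"
Sliding window (track last position of each char):
  Position 0 ('g'): window [0,0] length 1 -- new best
  Position 1 ('a'): window [0,1] length 2 -- new best
  Position 2 ('b'): window [0,2] length 3 -- new best
  Position 3 ('a'): repeat (last at 1), move window start to 2
  Position 3 ('a'): window [2,3] length 2
  Position 4 ('g'): window [2,4] length 3
  Position 5 ('d'): window [2,5] length 4 -- new best
  Position 6 ('f'): window [2,6] length 5 -- new best
  Position 7 ('f'): repeat (last at 6), move window start to 7
  Position 7 ('f'): window [7,7] length 1
  Position 8 ('d'): window [7,8] length 2
  Position 9 ('c'): window [7,9] length 3
  Position 10 ('g'): window [7,10] length 4
  Position 11 ('g'): repeat (last at 10), move window start to 11
  Position 11 ('g'): window [11,11] length 1
Longest substring with no repeats: "bagdf" with length 5

5


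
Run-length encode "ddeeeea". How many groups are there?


Input: ddeeeea
Scanning for consecutive runs:
  Group 1: 'd' x 2 (positions 0-1)
  Group 2: 'e' x 4 (positions 2-5)
  Group 3: 'a' x 1 (positions 6-6)
Total groups: 3

3


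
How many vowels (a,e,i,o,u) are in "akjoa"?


Input: akjoa
Checking each character:
  'a' at position 0: vowel (running total: 1)
  'k' at position 1: consonant
  'j' at position 2: consonant
  'o' at position 3: vowel (running total: 2)
  'a' at position 4: vowel (running total: 3)
Total vowels: 3

3


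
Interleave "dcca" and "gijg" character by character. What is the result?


Interleaving "dcca" and "gijg":
  Position 0: 'd' from first, 'g' from second => "dg"
  Position 1: 'c' from first, 'i' from second => "ci"
  Position 2: 'c' from first, 'j' from second => "cj"
  Position 3: 'a' from first, 'g' from second => "ag"
Result: dgcicjag

dgcicjag


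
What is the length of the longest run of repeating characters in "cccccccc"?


Input: "cccccccc"
Scanning for longest run:
  Position 1 ('c'): continues run of 'c', length=2
  Position 2 ('c'): continues run of 'c', length=3
  Position 3 ('c'): continues run of 'c', length=4
  Position 4 ('c'): continues run of 'c', length=5
  Position 5 ('c'): continues run of 'c', length=6
  Position 6 ('c'): continues run of 'c', length=7
  Position 7 ('c'): continues run of 'c', length=8
Longest run: 'c' with length 8

8


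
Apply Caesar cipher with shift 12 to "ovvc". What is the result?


Caesar cipher: shift "ovvc" by 12
  'o' (pos 14) + 12 = pos 0 = 'a'
  'v' (pos 21) + 12 = pos 7 = 'h'
  'v' (pos 21) + 12 = pos 7 = 'h'
  'c' (pos 2) + 12 = pos 14 = 'o'
Result: ahho

ahho


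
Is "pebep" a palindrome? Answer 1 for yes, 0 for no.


Input: pebep
Reversed: pebep
  Compare pos 0 ('p') with pos 4 ('p'): match
  Compare pos 1 ('e') with pos 3 ('e'): match
Result: palindrome

1


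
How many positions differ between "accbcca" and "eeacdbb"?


Comparing "accbcca" and "eeacdbb" position by position:
  Position 0: 'a' vs 'e' => DIFFER
  Position 1: 'c' vs 'e' => DIFFER
  Position 2: 'c' vs 'a' => DIFFER
  Position 3: 'b' vs 'c' => DIFFER
  Position 4: 'c' vs 'd' => DIFFER
  Position 5: 'c' vs 'b' => DIFFER
  Position 6: 'a' vs 'b' => DIFFER
Positions that differ: 7

7


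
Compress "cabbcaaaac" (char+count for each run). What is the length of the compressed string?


Input: cabbcaaaac
Runs:
  'c' x 1 => "c1"
  'a' x 1 => "a1"
  'b' x 2 => "b2"
  'c' x 1 => "c1"
  'a' x 4 => "a4"
  'c' x 1 => "c1"
Compressed: "c1a1b2c1a4c1"
Compressed length: 12

12


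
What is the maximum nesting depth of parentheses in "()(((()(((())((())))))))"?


Input: "()(((()(((())((())))))))"
Tracking depth:
  Position 0 '(': depth becomes 1
  Position 1 ')': depth becomes 0
  Position 2 '(': depth becomes 1
  Position 3 '(': depth becomes 2
  Position 4 '(': depth becomes 3
  Position 5 '(': depth becomes 4
  Position 6 ')': depth becomes 3
  Position 7 '(': depth becomes 4
  Position 8 '(': depth becomes 5
  Position 9 '(': depth becomes 6
  Position 10 '(': depth becomes 7
  Position 11 ')': depth becomes 6
  Position 12 ')': depth becomes 5
  Position 13 '(': depth becomes 6
  Position 14 '(': depth becomes 7
  Position 15 '(': depth becomes 8
  Position 16 ')': depth becomes 7
  Position 17 ')': depth becomes 6
  Position 18 ')': depth becomes 5
  Position 19 ')': depth becomes 4
  Position 20 ')': depth becomes 3
  Position 21 ')': depth becomes 2
  Position 22 ')': depth becomes 1
  Position 23 ')': depth becomes 0
Maximum depth reached: 8

8


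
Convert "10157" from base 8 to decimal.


Input: "10157" in base 8
Positional expansion:
  Digit '1' (value 1) x 8^4 = 4096
  Digit '0' (value 0) x 8^3 = 0
  Digit '1' (value 1) x 8^2 = 64
  Digit '5' (value 5) x 8^1 = 40
  Digit '7' (value 7) x 8^0 = 7
Sum = 4207

4207


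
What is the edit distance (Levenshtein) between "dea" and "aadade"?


Computing edit distance: "dea" -> "aadade"
DP table:
           a    a    d    a    d    e
      0    1    2    3    4    5    6
  d   1    1    2    2    3    4    5
  e   2    2    2    3    3    4    4
  a   3    2    2    3    3    4    5
Edit distance = dp[3][6] = 5

5


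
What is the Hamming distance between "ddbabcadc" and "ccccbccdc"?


Comparing "ddbabcadc" and "ccccbccdc" position by position:
  Position 0: 'd' vs 'c' => differ
  Position 1: 'd' vs 'c' => differ
  Position 2: 'b' vs 'c' => differ
  Position 3: 'a' vs 'c' => differ
  Position 4: 'b' vs 'b' => same
  Position 5: 'c' vs 'c' => same
  Position 6: 'a' vs 'c' => differ
  Position 7: 'd' vs 'd' => same
  Position 8: 'c' vs 'c' => same
Total differences (Hamming distance): 5

5


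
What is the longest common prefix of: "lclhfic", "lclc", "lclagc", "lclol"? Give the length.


Words: lclhfic, lclc, lclagc, lclol
  Position 0: all 'l' => match
  Position 1: all 'c' => match
  Position 2: all 'l' => match
  Position 3: ('h', 'c', 'a', 'o') => mismatch, stop
LCP = "lcl" (length 3)

3


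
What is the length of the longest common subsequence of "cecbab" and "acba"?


LCS of "cecbab" and "acba"
DP table:
           a    c    b    a
      0    0    0    0    0
  c   0    0    1    1    1
  e   0    0    1    1    1
  c   0    0    1    1    1
  b   0    0    1    2    2
  a   0    1    1    2    3
  b   0    1    1    2    3
LCS length = dp[6][4] = 3

3


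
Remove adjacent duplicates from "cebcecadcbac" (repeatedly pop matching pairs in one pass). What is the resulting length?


Input: cebcecadcbac
Stack-based adjacent duplicate removal:
  Read 'c': push. Stack: c
  Read 'e': push. Stack: ce
  Read 'b': push. Stack: ceb
  Read 'c': push. Stack: cebc
  Read 'e': push. Stack: cebce
  Read 'c': push. Stack: cebcec
  Read 'a': push. Stack: cebceca
  Read 'd': push. Stack: cebcecad
  Read 'c': push. Stack: cebcecadc
  Read 'b': push. Stack: cebcecadcb
  Read 'a': push. Stack: cebcecadcba
  Read 'c': push. Stack: cebcecadcbac
Final stack: "cebcecadcbac" (length 12)

12


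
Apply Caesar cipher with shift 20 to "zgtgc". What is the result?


Caesar cipher: shift "zgtgc" by 20
  'z' (pos 25) + 20 = pos 19 = 't'
  'g' (pos 6) + 20 = pos 0 = 'a'
  't' (pos 19) + 20 = pos 13 = 'n'
  'g' (pos 6) + 20 = pos 0 = 'a'
  'c' (pos 2) + 20 = pos 22 = 'w'
Result: tanaw

tanaw


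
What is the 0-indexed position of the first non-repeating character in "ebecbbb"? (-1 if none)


Input: ebecbbb
Character frequencies:
  'b': 4
  'c': 1
  'e': 2
Scanning left to right for freq == 1:
  Position 0 ('e'): freq=2, skip
  Position 1 ('b'): freq=4, skip
  Position 2 ('e'): freq=2, skip
  Position 3 ('c'): unique! => answer = 3

3


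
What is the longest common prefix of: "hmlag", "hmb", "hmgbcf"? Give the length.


Words: hmlag, hmb, hmgbcf
  Position 0: all 'h' => match
  Position 1: all 'm' => match
  Position 2: ('l', 'b', 'g') => mismatch, stop
LCP = "hm" (length 2)

2


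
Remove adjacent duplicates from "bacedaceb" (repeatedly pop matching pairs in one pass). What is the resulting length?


Input: bacedaceb
Stack-based adjacent duplicate removal:
  Read 'b': push. Stack: b
  Read 'a': push. Stack: ba
  Read 'c': push. Stack: bac
  Read 'e': push. Stack: bace
  Read 'd': push. Stack: baced
  Read 'a': push. Stack: baceda
  Read 'c': push. Stack: bacedac
  Read 'e': push. Stack: bacedace
  Read 'b': push. Stack: bacedaceb
Final stack: "bacedaceb" (length 9)

9


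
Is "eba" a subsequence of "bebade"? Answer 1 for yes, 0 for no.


Check if "eba" is a subsequence of "bebade"
Greedy scan:
  Position 0 ('b'): no match needed
  Position 1 ('e'): matches sub[0] = 'e'
  Position 2 ('b'): matches sub[1] = 'b'
  Position 3 ('a'): matches sub[2] = 'a'
  Position 4 ('d'): no match needed
  Position 5 ('e'): no match needed
All 3 characters matched => is a subsequence

1


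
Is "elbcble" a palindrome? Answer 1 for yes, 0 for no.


Input: elbcble
Reversed: elbcble
  Compare pos 0 ('e') with pos 6 ('e'): match
  Compare pos 1 ('l') with pos 5 ('l'): match
  Compare pos 2 ('b') with pos 4 ('b'): match
Result: palindrome

1


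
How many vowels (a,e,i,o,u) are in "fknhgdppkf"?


Input: fknhgdppkf
Checking each character:
  'f' at position 0: consonant
  'k' at position 1: consonant
  'n' at position 2: consonant
  'h' at position 3: consonant
  'g' at position 4: consonant
  'd' at position 5: consonant
  'p' at position 6: consonant
  'p' at position 7: consonant
  'k' at position 8: consonant
  'f' at position 9: consonant
Total vowels: 0

0


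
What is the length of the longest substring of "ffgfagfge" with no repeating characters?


Input: "ffgfagfge"
Sliding window (track last position of each char):
  Position 0 ('f'): window [0,0] length 1 -- new best
  Position 1 ('f'): repeat (last at 0), move window start to 1
  Position 1 ('f'): window [1,1] length 1
  Position 2 ('g'): window [1,2] length 2 -- new best
  Position 3 ('f'): repeat (last at 1), move window start to 2
  Position 3 ('f'): window [2,3] length 2
  Position 4 ('a'): window [2,4] length 3 -- new best
  Position 5 ('g'): repeat (last at 2), move window start to 3
  Position 5 ('g'): window [3,5] length 3
  Position 6 ('f'): repeat (last at 3), move window start to 4
  Position 6 ('f'): window [4,6] length 3
  Position 7 ('g'): repeat (last at 5), move window start to 6
  Position 7 ('g'): window [6,7] length 2
  Position 8 ('e'): window [6,8] length 3
Longest substring with no repeats: "gfa" with length 3

3


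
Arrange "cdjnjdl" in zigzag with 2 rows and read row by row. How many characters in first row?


Zigzag "cdjnjdl" into 2 rows:
Placing characters:
  'c' => row 0
  'd' => row 1
  'j' => row 0
  'n' => row 1
  'j' => row 0
  'd' => row 1
  'l' => row 0
Rows:
  Row 0: "cjjl"
  Row 1: "dnd"
First row length: 4

4
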